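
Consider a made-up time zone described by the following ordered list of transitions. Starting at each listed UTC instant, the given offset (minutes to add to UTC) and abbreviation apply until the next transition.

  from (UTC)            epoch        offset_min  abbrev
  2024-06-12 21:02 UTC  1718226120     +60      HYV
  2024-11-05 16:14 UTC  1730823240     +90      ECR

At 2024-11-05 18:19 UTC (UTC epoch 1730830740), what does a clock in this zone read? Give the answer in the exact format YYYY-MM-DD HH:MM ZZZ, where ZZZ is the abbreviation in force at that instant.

2024-11-05 19:49 ECR

Query: 2024-11-05 18:19 UTC
Rule 2/2 (ECR, +01:30): 2024-11-05 16:14 UTC ≤ query < +∞
18·60 + 19 + 90 = 1189 min
1189 = 0·1440 + 1189; 1189 = 19·60 + 49 → 19:49, same day
→ 2024-11-05 19:49 ECR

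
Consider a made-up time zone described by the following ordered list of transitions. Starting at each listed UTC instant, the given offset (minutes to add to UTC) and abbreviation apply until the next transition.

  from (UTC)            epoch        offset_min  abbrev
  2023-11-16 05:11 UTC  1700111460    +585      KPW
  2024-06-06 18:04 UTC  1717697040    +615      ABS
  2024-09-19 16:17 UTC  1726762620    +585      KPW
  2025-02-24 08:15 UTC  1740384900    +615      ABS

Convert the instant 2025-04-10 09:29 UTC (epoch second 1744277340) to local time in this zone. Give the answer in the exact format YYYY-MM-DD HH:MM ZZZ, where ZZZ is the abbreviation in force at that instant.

2025-04-10 19:44 ABS

Query: 2025-04-10 09:29 UTC
Rule 4/4 (ABS, +10:15): 2025-02-24 08:15 UTC ≤ query < +∞
9·60 + 29 + 615 = 1184 min
1184 = 0·1440 + 1184; 1184 = 19·60 + 44 → 19:44, same day
→ 2025-04-10 19:44 ABS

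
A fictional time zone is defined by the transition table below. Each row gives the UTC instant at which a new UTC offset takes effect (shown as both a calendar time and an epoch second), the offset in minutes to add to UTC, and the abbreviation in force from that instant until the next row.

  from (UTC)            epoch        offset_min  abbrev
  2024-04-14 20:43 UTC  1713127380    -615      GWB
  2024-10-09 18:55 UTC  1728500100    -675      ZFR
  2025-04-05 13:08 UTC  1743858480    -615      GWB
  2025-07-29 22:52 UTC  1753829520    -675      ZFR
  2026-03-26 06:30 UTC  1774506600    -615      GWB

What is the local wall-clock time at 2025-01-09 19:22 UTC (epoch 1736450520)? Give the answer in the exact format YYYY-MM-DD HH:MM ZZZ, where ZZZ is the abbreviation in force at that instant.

Query: 2025-01-09 19:22 UTC
Rule 2/5 (ZFR, -11:15): 2024-10-09 18:55 UTC ≤ query < 2025-04-05 13:08 UTC
19·60 + 22 - 675 = 487 min
487 = 0·1440 + 487; 487 = 8·60 + 7 → 08:07, same day
→ 2025-01-09 08:07 ZFR

2025-01-09 08:07 ZFR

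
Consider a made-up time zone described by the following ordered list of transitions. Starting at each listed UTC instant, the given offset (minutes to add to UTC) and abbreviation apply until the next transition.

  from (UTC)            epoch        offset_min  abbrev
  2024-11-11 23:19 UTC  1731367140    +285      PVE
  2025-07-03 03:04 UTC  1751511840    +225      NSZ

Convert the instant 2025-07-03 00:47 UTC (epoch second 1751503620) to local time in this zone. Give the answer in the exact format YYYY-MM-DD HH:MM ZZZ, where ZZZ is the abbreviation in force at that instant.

2025-07-03 05:32 PVE

Query: 2025-07-03 00:47 UTC
Rule 1/2 (PVE, +04:45): 2024-11-11 23:19 UTC ≤ query < 2025-07-03 03:04 UTC
0·60 + 47 + 285 = 332 min
332 = 0·1440 + 332; 332 = 5·60 + 32 → 05:32, same day
→ 2025-07-03 05:32 PVE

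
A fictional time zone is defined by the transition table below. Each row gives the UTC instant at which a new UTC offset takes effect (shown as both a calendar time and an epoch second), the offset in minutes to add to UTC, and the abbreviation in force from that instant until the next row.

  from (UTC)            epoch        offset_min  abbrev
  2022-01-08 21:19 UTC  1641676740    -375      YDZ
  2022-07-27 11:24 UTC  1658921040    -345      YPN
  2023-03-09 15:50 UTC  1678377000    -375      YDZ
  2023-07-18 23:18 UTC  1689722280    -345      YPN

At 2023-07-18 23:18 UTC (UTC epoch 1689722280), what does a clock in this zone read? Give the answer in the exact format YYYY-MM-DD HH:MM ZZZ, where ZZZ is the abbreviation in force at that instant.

Query: 2023-07-18 23:18 UTC
Rule 4/4 (YPN, -05:45): 2023-07-18 23:18 UTC ≤ query < +∞
23·60 + 18 - 345 = 1053 min
1053 = 0·1440 + 1053; 1053 = 17·60 + 33 → 17:33, same day
→ 2023-07-18 17:33 YPN

2023-07-18 17:33 YPN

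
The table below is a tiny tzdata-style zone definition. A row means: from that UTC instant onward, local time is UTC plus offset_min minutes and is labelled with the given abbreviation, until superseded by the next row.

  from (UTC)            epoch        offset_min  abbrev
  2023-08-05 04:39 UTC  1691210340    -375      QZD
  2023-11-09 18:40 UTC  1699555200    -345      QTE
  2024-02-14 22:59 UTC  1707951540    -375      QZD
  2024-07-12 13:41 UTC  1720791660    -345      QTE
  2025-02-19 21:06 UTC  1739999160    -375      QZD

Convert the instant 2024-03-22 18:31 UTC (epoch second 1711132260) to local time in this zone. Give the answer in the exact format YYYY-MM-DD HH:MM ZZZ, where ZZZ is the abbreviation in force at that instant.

2024-03-22 12:16 QZD

Query: 2024-03-22 18:31 UTC
Rule 3/5 (QZD, -06:15): 2024-02-14 22:59 UTC ≤ query < 2024-07-12 13:41 UTC
18·60 + 31 - 375 = 736 min
736 = 0·1440 + 736; 736 = 12·60 + 16 → 12:16, same day
→ 2024-03-22 12:16 QZD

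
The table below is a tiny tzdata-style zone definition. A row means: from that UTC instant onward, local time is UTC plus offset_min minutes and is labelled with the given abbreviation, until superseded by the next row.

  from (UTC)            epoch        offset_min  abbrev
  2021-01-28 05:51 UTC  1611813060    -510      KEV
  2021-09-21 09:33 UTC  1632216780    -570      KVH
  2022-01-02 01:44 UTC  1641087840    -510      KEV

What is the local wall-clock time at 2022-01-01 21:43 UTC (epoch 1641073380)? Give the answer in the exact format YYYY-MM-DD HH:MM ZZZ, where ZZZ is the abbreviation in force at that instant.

2022-01-01 12:13 KVH

Query: 2022-01-01 21:43 UTC
Rule 2/3 (KVH, -09:30): 2021-09-21 09:33 UTC ≤ query < 2022-01-02 01:44 UTC
21·60 + 43 - 570 = 733 min
733 = 0·1440 + 733; 733 = 12·60 + 13 → 12:13, same day
→ 2022-01-01 12:13 KVH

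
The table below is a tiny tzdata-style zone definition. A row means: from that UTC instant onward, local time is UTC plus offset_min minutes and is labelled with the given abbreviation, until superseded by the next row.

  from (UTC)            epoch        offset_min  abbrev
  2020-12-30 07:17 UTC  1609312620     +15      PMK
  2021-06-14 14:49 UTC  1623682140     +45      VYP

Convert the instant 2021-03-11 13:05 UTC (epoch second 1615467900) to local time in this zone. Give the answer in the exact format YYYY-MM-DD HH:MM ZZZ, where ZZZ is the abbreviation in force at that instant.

Query: 2021-03-11 13:05 UTC
Rule 1/2 (PMK, +00:15): 2020-12-30 07:17 UTC ≤ query < 2021-06-14 14:49 UTC
13·60 + 5 + 15 = 800 min
800 = 0·1440 + 800; 800 = 13·60 + 20 → 13:20, same day
→ 2021-03-11 13:20 PMK

2021-03-11 13:20 PMK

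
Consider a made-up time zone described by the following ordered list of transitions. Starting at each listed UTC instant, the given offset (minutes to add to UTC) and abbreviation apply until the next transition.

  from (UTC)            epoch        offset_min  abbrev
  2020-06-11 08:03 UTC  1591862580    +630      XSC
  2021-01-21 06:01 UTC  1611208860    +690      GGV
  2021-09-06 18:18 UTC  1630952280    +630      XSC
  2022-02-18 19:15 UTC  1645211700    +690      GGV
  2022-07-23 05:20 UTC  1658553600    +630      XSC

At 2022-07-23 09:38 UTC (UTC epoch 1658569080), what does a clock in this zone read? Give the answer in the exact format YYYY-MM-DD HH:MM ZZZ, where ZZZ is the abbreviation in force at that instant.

Query: 2022-07-23 09:38 UTC
Rule 5/5 (XSC, +10:30): 2022-07-23 05:20 UTC ≤ query < +∞
9·60 + 38 + 630 = 1208 min
1208 = 0·1440 + 1208; 1208 = 20·60 + 8 → 20:08, same day
→ 2022-07-23 20:08 XSC

2022-07-23 20:08 XSC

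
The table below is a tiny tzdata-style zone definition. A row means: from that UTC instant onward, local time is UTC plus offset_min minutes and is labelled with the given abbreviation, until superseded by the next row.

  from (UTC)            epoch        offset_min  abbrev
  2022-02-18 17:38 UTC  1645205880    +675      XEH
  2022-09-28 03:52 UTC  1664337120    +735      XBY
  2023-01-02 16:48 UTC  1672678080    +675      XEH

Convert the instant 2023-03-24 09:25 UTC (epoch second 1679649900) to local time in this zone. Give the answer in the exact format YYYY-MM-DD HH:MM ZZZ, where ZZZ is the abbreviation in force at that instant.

Query: 2023-03-24 09:25 UTC
Rule 3/3 (XEH, +11:15): 2023-01-02 16:48 UTC ≤ query < +∞
9·60 + 25 + 675 = 1240 min
1240 = 0·1440 + 1240; 1240 = 20·60 + 40 → 20:40, same day
→ 2023-03-24 20:40 XEH

2023-03-24 20:40 XEH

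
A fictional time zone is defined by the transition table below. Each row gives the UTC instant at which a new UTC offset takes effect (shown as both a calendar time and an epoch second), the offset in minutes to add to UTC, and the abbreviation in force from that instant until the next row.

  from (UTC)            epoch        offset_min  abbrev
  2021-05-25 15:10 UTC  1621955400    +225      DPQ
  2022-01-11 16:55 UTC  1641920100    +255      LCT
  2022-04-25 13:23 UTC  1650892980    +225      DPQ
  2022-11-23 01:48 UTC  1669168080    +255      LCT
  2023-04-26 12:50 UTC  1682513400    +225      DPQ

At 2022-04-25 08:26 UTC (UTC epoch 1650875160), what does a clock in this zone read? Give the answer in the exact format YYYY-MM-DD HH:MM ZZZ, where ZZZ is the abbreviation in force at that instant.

2022-04-25 12:41 LCT

Query: 2022-04-25 08:26 UTC
Rule 2/5 (LCT, +04:15): 2022-01-11 16:55 UTC ≤ query < 2022-04-25 13:23 UTC
8·60 + 26 + 255 = 761 min
761 = 0·1440 + 761; 761 = 12·60 + 41 → 12:41, same day
→ 2022-04-25 12:41 LCT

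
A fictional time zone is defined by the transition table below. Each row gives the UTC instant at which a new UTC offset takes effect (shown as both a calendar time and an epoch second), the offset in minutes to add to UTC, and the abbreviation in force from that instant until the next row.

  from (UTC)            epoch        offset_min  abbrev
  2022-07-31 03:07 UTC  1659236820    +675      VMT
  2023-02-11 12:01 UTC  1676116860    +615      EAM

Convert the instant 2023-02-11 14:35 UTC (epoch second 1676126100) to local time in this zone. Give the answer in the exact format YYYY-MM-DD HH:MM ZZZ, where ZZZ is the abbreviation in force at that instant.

2023-02-12 00:50 EAM

Query: 2023-02-11 14:35 UTC
Rule 2/2 (EAM, +10:15): 2023-02-11 12:01 UTC ≤ query < +∞
14·60 + 35 + 615 = 1490 min
1490 = 1·1440 + 50; 50 = 0·60 + 50 → 00:50, 2023-02-11 + 1 day = 2023-02-12
→ 2023-02-12 00:50 EAM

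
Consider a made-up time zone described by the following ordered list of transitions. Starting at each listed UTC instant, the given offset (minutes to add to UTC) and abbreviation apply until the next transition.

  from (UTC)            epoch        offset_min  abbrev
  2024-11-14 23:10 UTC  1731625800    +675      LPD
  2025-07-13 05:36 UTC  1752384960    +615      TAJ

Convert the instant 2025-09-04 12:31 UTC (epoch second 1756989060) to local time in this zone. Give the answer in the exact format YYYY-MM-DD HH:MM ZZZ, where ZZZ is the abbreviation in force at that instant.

Query: 2025-09-04 12:31 UTC
Rule 2/2 (TAJ, +10:15): 2025-07-13 05:36 UTC ≤ query < +∞
12·60 + 31 + 615 = 1366 min
1366 = 0·1440 + 1366; 1366 = 22·60 + 46 → 22:46, same day
→ 2025-09-04 22:46 TAJ

2025-09-04 22:46 TAJ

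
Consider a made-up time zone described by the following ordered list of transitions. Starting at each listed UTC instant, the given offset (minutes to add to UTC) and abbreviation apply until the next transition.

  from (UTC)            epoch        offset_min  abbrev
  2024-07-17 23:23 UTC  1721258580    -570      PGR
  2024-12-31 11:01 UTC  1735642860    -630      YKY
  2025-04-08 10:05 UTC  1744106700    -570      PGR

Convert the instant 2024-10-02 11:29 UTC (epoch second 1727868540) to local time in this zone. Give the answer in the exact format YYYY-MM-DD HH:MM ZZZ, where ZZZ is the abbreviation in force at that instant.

2024-10-02 01:59 PGR

Query: 2024-10-02 11:29 UTC
Rule 1/3 (PGR, -09:30): 2024-07-17 23:23 UTC ≤ query < 2024-12-31 11:01 UTC
11·60 + 29 - 570 = 119 min
119 = 0·1440 + 119; 119 = 1·60 + 59 → 01:59, same day
→ 2024-10-02 01:59 PGR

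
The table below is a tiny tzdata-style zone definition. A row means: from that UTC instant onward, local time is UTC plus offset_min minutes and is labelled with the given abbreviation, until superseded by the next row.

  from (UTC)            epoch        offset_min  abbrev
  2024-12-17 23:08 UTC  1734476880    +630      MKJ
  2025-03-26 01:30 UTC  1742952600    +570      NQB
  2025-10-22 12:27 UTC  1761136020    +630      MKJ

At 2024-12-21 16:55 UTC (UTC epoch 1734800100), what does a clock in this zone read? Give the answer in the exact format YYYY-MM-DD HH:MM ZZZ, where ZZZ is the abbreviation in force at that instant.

Query: 2024-12-21 16:55 UTC
Rule 1/3 (MKJ, +10:30): 2024-12-17 23:08 UTC ≤ query < 2025-03-26 01:30 UTC
16·60 + 55 + 630 = 1645 min
1645 = 1·1440 + 205; 205 = 3·60 + 25 → 03:25, 2024-12-21 + 1 day = 2024-12-22
→ 2024-12-22 03:25 MKJ

2024-12-22 03:25 MKJ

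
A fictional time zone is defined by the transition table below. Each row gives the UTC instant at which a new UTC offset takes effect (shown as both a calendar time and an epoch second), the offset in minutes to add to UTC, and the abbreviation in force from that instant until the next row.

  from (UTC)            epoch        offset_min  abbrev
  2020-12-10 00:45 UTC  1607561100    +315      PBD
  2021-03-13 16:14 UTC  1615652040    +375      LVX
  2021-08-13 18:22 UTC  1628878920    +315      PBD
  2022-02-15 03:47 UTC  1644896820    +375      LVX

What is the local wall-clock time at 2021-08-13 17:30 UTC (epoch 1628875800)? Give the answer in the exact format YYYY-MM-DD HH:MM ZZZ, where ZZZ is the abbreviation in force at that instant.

2021-08-13 23:45 LVX

Query: 2021-08-13 17:30 UTC
Rule 2/4 (LVX, +06:15): 2021-03-13 16:14 UTC ≤ query < 2021-08-13 18:22 UTC
17·60 + 30 + 375 = 1425 min
1425 = 0·1440 + 1425; 1425 = 23·60 + 45 → 23:45, same day
→ 2021-08-13 23:45 LVX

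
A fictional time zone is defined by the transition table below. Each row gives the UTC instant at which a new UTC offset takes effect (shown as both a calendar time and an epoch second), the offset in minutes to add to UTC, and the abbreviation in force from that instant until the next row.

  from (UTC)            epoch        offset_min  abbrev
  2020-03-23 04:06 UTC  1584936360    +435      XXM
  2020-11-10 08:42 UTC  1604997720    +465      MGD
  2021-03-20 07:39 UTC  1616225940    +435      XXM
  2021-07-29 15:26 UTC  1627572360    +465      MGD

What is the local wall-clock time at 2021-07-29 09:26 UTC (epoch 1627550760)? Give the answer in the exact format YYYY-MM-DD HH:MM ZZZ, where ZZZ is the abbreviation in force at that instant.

Query: 2021-07-29 09:26 UTC
Rule 3/4 (XXM, +07:15): 2021-03-20 07:39 UTC ≤ query < 2021-07-29 15:26 UTC
9·60 + 26 + 435 = 1001 min
1001 = 0·1440 + 1001; 1001 = 16·60 + 41 → 16:41, same day
→ 2021-07-29 16:41 XXM

2021-07-29 16:41 XXM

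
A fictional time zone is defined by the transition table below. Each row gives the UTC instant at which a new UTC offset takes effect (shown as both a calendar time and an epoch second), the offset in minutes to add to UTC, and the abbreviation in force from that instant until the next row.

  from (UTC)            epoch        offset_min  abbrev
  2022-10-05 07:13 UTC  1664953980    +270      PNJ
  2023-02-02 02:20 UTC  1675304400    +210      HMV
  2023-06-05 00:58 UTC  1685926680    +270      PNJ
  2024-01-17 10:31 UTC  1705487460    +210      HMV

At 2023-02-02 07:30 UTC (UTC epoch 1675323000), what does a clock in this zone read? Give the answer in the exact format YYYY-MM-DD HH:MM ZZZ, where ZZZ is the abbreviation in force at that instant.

Query: 2023-02-02 07:30 UTC
Rule 2/4 (HMV, +03:30): 2023-02-02 02:20 UTC ≤ query < 2023-06-05 00:58 UTC
7·60 + 30 + 210 = 660 min
660 = 0·1440 + 660; 660 = 11·60 + 0 → 11:00, same day
→ 2023-02-02 11:00 HMV

2023-02-02 11:00 HMV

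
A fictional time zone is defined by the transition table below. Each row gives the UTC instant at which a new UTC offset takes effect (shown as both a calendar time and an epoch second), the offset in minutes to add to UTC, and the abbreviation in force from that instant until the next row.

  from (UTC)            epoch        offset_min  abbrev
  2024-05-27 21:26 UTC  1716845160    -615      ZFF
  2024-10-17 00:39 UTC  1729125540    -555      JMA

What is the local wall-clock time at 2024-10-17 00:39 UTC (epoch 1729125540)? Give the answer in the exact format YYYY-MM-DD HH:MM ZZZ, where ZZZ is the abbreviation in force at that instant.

Query: 2024-10-17 00:39 UTC
Rule 2/2 (JMA, -09:15): 2024-10-17 00:39 UTC ≤ query < +∞
0·60 + 39 - 555 = -516 min
-516 = -1·1440 + 924; 924 = 15·60 + 24 → 15:24, 2024-10-17 - 1 day = 2024-10-16
→ 2024-10-16 15:24 JMA

2024-10-16 15:24 JMA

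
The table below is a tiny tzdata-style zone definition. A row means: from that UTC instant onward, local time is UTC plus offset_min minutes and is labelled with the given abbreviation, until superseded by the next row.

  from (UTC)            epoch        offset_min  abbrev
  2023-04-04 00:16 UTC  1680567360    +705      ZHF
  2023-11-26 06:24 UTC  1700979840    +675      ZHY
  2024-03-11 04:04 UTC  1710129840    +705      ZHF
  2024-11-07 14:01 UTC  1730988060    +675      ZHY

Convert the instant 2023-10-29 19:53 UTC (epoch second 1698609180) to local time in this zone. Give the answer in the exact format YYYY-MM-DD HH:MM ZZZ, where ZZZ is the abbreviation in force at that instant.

Query: 2023-10-29 19:53 UTC
Rule 1/4 (ZHF, +11:45): 2023-04-04 00:16 UTC ≤ query < 2023-11-26 06:24 UTC
19·60 + 53 + 705 = 1898 min
1898 = 1·1440 + 458; 458 = 7·60 + 38 → 07:38, 2023-10-29 + 1 day = 2023-10-30
→ 2023-10-30 07:38 ZHF

2023-10-30 07:38 ZHF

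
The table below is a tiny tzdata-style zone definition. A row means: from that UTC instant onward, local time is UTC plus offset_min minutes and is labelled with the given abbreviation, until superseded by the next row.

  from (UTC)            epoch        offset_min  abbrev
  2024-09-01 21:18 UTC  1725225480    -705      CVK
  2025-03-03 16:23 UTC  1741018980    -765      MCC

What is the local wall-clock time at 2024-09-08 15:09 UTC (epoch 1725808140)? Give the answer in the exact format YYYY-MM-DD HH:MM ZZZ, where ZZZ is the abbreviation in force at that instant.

2024-09-08 03:24 CVK

Query: 2024-09-08 15:09 UTC
Rule 1/2 (CVK, -11:45): 2024-09-01 21:18 UTC ≤ query < 2025-03-03 16:23 UTC
15·60 + 9 - 705 = 204 min
204 = 0·1440 + 204; 204 = 3·60 + 24 → 03:24, same day
→ 2024-09-08 03:24 CVK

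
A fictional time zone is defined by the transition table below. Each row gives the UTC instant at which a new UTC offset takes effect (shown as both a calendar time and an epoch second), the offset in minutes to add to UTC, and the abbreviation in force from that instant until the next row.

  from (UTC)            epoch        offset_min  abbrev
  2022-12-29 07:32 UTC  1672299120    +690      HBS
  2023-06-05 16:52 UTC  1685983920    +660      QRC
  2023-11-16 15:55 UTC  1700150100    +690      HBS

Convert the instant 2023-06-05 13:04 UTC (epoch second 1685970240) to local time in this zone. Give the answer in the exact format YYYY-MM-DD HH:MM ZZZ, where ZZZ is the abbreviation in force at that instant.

Query: 2023-06-05 13:04 UTC
Rule 1/3 (HBS, +11:30): 2022-12-29 07:32 UTC ≤ query < 2023-06-05 16:52 UTC
13·60 + 4 + 690 = 1474 min
1474 = 1·1440 + 34; 34 = 0·60 + 34 → 00:34, 2023-06-05 + 1 day = 2023-06-06
→ 2023-06-06 00:34 HBS

2023-06-06 00:34 HBS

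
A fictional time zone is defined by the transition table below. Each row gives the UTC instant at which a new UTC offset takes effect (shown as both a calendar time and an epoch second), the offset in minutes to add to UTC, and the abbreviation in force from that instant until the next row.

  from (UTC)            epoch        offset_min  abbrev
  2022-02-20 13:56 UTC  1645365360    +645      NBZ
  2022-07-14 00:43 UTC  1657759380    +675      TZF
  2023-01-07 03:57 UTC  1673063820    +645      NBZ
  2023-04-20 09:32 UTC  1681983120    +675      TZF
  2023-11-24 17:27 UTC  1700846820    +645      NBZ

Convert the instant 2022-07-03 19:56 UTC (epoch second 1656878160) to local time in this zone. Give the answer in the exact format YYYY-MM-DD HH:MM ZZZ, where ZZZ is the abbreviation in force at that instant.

2022-07-04 06:41 NBZ

Query: 2022-07-03 19:56 UTC
Rule 1/5 (NBZ, +10:45): 2022-02-20 13:56 UTC ≤ query < 2022-07-14 00:43 UTC
19·60 + 56 + 645 = 1841 min
1841 = 1·1440 + 401; 401 = 6·60 + 41 → 06:41, 2022-07-03 + 1 day = 2022-07-04
→ 2022-07-04 06:41 NBZ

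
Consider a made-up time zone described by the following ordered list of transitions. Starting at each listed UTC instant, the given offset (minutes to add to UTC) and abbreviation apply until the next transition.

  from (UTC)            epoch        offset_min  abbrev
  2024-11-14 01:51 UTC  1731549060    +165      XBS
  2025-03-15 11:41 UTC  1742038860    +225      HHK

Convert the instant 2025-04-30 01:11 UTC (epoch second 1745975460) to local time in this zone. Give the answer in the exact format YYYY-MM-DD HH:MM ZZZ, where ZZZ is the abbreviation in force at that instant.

2025-04-30 04:56 HHK

Query: 2025-04-30 01:11 UTC
Rule 2/2 (HHK, +03:45): 2025-03-15 11:41 UTC ≤ query < +∞
1·60 + 11 + 225 = 296 min
296 = 0·1440 + 296; 296 = 4·60 + 56 → 04:56, same day
→ 2025-04-30 04:56 HHK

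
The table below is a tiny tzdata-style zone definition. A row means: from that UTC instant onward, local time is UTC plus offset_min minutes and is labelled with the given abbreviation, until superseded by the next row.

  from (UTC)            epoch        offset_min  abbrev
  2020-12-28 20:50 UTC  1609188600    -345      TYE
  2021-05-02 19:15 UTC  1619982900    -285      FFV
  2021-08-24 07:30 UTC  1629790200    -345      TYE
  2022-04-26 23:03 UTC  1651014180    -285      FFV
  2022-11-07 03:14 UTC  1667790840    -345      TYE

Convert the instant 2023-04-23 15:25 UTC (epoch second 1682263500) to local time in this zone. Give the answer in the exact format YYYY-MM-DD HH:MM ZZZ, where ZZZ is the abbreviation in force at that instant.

2023-04-23 09:40 TYE

Query: 2023-04-23 15:25 UTC
Rule 5/5 (TYE, -05:45): 2022-11-07 03:14 UTC ≤ query < +∞
15·60 + 25 - 345 = 580 min
580 = 0·1440 + 580; 580 = 9·60 + 40 → 09:40, same day
→ 2023-04-23 09:40 TYE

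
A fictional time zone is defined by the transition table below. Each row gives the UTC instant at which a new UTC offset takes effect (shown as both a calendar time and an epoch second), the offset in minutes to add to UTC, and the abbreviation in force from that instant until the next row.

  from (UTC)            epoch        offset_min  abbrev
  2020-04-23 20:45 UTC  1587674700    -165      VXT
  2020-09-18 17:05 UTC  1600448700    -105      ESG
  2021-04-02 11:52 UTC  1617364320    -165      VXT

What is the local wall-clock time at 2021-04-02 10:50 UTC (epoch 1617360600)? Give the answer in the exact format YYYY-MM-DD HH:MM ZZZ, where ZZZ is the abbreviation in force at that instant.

Query: 2021-04-02 10:50 UTC
Rule 2/3 (ESG, -01:45): 2020-09-18 17:05 UTC ≤ query < 2021-04-02 11:52 UTC
10·60 + 50 - 105 = 545 min
545 = 0·1440 + 545; 545 = 9·60 + 5 → 09:05, same day
→ 2021-04-02 09:05 ESG

2021-04-02 09:05 ESG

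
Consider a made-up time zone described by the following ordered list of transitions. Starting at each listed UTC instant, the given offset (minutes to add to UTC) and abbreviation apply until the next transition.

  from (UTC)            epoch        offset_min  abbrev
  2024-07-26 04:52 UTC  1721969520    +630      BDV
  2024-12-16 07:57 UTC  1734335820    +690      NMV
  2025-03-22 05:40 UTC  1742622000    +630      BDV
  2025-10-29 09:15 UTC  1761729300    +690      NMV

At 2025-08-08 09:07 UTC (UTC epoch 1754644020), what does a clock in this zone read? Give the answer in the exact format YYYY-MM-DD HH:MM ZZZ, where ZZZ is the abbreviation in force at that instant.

Query: 2025-08-08 09:07 UTC
Rule 3/4 (BDV, +10:30): 2025-03-22 05:40 UTC ≤ query < 2025-10-29 09:15 UTC
9·60 + 7 + 630 = 1177 min
1177 = 0·1440 + 1177; 1177 = 19·60 + 37 → 19:37, same day
→ 2025-08-08 19:37 BDV

2025-08-08 19:37 BDV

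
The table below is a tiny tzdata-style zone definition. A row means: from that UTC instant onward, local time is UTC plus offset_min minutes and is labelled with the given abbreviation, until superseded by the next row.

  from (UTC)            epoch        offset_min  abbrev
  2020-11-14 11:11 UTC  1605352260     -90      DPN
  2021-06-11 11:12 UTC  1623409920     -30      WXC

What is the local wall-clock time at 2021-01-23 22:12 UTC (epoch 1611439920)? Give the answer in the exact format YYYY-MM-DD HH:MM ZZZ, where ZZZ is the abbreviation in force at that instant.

Query: 2021-01-23 22:12 UTC
Rule 1/2 (DPN, -01:30): 2020-11-14 11:11 UTC ≤ query < 2021-06-11 11:12 UTC
22·60 + 12 - 90 = 1242 min
1242 = 0·1440 + 1242; 1242 = 20·60 + 42 → 20:42, same day
→ 2021-01-23 20:42 DPN

2021-01-23 20:42 DPN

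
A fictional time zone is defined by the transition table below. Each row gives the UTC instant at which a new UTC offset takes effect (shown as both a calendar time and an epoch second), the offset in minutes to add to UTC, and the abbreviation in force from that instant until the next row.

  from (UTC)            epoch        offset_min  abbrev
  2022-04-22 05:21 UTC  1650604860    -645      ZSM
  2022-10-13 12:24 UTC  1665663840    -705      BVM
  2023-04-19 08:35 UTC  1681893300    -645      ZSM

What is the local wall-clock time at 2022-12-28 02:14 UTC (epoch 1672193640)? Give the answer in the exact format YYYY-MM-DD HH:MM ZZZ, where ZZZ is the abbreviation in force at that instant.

2022-12-27 14:29 BVM

Query: 2022-12-28 02:14 UTC
Rule 2/3 (BVM, -11:45): 2022-10-13 12:24 UTC ≤ query < 2023-04-19 08:35 UTC
2·60 + 14 - 705 = -571 min
-571 = -1·1440 + 869; 869 = 14·60 + 29 → 14:29, 2022-12-28 - 1 day = 2022-12-27
→ 2022-12-27 14:29 BVM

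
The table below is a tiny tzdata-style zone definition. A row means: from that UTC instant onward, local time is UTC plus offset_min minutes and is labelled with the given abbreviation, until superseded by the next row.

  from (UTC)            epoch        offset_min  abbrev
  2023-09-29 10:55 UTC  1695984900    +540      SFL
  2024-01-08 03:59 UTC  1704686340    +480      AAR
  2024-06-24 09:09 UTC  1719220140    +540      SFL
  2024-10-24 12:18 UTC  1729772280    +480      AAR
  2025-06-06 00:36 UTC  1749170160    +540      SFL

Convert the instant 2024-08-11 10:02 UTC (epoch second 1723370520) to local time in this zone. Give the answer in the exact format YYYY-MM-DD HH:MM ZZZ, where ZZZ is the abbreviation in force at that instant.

Query: 2024-08-11 10:02 UTC
Rule 3/5 (SFL, +09:00): 2024-06-24 09:09 UTC ≤ query < 2024-10-24 12:18 UTC
10·60 + 2 + 540 = 1142 min
1142 = 0·1440 + 1142; 1142 = 19·60 + 2 → 19:02, same day
→ 2024-08-11 19:02 SFL

2024-08-11 19:02 SFL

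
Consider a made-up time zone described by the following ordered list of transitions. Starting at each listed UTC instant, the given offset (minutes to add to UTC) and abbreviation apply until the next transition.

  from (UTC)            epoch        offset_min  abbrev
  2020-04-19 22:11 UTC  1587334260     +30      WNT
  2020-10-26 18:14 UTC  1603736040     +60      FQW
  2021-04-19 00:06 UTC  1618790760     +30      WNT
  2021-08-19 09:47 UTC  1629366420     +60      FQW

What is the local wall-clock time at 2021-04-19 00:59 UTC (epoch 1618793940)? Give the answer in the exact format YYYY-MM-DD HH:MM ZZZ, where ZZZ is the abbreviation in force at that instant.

2021-04-19 01:29 WNT

Query: 2021-04-19 00:59 UTC
Rule 3/4 (WNT, +00:30): 2021-04-19 00:06 UTC ≤ query < 2021-08-19 09:47 UTC
0·60 + 59 + 30 = 89 min
89 = 0·1440 + 89; 89 = 1·60 + 29 → 01:29, same day
→ 2021-04-19 01:29 WNT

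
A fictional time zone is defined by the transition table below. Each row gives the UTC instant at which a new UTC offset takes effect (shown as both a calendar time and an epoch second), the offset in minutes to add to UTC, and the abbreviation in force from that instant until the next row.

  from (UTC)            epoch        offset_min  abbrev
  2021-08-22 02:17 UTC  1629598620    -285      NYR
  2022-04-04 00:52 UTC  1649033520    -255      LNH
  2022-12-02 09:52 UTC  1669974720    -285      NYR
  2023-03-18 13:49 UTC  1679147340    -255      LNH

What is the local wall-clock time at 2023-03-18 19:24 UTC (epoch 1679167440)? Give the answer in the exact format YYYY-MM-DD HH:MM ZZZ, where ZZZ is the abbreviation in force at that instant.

Query: 2023-03-18 19:24 UTC
Rule 4/4 (LNH, -04:15): 2023-03-18 13:49 UTC ≤ query < +∞
19·60 + 24 - 255 = 909 min
909 = 0·1440 + 909; 909 = 15·60 + 9 → 15:09, same day
→ 2023-03-18 15:09 LNH

2023-03-18 15:09 LNH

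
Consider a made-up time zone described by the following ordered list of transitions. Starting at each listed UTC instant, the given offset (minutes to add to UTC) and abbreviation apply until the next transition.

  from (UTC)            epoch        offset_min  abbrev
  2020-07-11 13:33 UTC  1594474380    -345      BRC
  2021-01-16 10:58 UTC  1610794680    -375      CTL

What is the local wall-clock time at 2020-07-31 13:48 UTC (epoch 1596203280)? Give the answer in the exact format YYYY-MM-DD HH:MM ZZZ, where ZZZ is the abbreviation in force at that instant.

2020-07-31 08:03 BRC

Query: 2020-07-31 13:48 UTC
Rule 1/2 (BRC, -05:45): 2020-07-11 13:33 UTC ≤ query < 2021-01-16 10:58 UTC
13·60 + 48 - 345 = 483 min
483 = 0·1440 + 483; 483 = 8·60 + 3 → 08:03, same day
→ 2020-07-31 08:03 BRC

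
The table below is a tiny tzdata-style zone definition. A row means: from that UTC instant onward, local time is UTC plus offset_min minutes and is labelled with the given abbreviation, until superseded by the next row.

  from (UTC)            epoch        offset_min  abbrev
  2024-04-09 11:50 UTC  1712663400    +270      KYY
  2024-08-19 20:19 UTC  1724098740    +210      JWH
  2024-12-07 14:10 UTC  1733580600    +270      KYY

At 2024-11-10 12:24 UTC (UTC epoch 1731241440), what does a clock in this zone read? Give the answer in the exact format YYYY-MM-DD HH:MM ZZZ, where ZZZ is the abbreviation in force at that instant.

Query: 2024-11-10 12:24 UTC
Rule 2/3 (JWH, +03:30): 2024-08-19 20:19 UTC ≤ query < 2024-12-07 14:10 UTC
12·60 + 24 + 210 = 954 min
954 = 0·1440 + 954; 954 = 15·60 + 54 → 15:54, same day
→ 2024-11-10 15:54 JWH

2024-11-10 15:54 JWH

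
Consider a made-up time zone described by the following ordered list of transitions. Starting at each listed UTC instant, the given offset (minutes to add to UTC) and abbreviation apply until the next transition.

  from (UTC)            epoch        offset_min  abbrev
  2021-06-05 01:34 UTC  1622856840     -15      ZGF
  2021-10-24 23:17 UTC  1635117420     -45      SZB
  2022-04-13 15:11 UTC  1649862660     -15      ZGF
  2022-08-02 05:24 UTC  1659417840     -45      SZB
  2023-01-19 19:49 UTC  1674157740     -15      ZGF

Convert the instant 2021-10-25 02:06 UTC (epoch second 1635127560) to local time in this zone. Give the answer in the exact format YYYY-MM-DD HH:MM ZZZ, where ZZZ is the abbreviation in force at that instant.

Query: 2021-10-25 02:06 UTC
Rule 2/5 (SZB, -00:45): 2021-10-24 23:17 UTC ≤ query < 2022-04-13 15:11 UTC
2·60 + 6 - 45 = 81 min
81 = 0·1440 + 81; 81 = 1·60 + 21 → 01:21, same day
→ 2021-10-25 01:21 SZB

2021-10-25 01:21 SZB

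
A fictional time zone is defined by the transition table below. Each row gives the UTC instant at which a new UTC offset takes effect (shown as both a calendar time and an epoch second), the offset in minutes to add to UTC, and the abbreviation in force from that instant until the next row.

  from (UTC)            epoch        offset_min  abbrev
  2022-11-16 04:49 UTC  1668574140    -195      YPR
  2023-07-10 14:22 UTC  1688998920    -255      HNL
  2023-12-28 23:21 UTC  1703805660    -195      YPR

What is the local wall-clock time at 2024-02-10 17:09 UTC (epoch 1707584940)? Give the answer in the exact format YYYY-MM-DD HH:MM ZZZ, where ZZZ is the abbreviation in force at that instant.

2024-02-10 13:54 YPR

Query: 2024-02-10 17:09 UTC
Rule 3/3 (YPR, -03:15): 2023-12-28 23:21 UTC ≤ query < +∞
17·60 + 9 - 195 = 834 min
834 = 0·1440 + 834; 834 = 13·60 + 54 → 13:54, same day
→ 2024-02-10 13:54 YPR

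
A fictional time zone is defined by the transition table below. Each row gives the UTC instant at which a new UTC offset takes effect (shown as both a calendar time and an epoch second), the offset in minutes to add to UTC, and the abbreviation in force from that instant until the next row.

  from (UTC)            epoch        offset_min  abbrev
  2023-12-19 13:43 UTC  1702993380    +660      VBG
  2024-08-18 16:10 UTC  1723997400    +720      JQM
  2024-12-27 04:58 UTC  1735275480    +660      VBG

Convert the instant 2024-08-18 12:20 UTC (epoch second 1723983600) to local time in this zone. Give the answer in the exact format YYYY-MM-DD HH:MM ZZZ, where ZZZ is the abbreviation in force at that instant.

2024-08-18 23:20 VBG

Query: 2024-08-18 12:20 UTC
Rule 1/3 (VBG, +11:00): 2023-12-19 13:43 UTC ≤ query < 2024-08-18 16:10 UTC
12·60 + 20 + 660 = 1400 min
1400 = 0·1440 + 1400; 1400 = 23·60 + 20 → 23:20, same day
→ 2024-08-18 23:20 VBG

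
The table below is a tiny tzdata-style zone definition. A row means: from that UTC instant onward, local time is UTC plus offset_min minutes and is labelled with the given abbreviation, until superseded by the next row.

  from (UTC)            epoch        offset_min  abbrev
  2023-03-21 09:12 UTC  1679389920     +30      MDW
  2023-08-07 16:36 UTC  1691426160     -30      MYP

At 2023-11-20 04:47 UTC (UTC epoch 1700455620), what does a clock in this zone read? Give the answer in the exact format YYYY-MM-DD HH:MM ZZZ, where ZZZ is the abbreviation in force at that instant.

2023-11-20 04:17 MYP

Query: 2023-11-20 04:47 UTC
Rule 2/2 (MYP, -00:30): 2023-08-07 16:36 UTC ≤ query < +∞
4·60 + 47 - 30 = 257 min
257 = 0·1440 + 257; 257 = 4·60 + 17 → 04:17, same day
→ 2023-11-20 04:17 MYP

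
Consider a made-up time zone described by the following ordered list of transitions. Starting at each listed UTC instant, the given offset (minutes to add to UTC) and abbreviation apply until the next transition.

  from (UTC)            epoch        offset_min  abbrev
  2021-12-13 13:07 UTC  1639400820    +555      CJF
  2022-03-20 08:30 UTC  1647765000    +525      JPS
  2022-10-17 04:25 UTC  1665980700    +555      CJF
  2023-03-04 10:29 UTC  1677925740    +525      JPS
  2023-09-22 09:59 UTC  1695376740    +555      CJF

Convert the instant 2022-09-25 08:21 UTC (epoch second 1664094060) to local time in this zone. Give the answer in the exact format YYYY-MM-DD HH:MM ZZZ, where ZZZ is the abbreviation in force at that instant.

2022-09-25 17:06 JPS

Query: 2022-09-25 08:21 UTC
Rule 2/5 (JPS, +08:45): 2022-03-20 08:30 UTC ≤ query < 2022-10-17 04:25 UTC
8·60 + 21 + 525 = 1026 min
1026 = 0·1440 + 1026; 1026 = 17·60 + 6 → 17:06, same day
→ 2022-09-25 17:06 JPS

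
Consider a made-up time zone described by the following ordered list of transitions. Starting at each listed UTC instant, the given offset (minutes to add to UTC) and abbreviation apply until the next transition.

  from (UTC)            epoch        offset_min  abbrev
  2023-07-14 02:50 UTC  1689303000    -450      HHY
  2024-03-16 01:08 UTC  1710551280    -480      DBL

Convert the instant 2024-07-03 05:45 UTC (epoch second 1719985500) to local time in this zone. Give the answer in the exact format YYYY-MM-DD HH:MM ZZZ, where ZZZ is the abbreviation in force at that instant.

2024-07-02 21:45 DBL

Query: 2024-07-03 05:45 UTC
Rule 2/2 (DBL, -08:00): 2024-03-16 01:08 UTC ≤ query < +∞
5·60 + 45 - 480 = -135 min
-135 = -1·1440 + 1305; 1305 = 21·60 + 45 → 21:45, 2024-07-03 - 1 day = 2024-07-02
→ 2024-07-02 21:45 DBL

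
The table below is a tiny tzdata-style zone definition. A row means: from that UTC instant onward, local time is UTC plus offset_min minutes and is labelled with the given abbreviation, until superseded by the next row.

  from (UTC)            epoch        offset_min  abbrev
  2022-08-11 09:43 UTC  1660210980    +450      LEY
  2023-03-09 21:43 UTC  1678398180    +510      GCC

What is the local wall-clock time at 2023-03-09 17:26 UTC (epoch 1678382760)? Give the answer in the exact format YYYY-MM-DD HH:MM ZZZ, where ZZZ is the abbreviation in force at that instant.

Query: 2023-03-09 17:26 UTC
Rule 1/2 (LEY, +07:30): 2022-08-11 09:43 UTC ≤ query < 2023-03-09 21:43 UTC
17·60 + 26 + 450 = 1496 min
1496 = 1·1440 + 56; 56 = 0·60 + 56 → 00:56, 2023-03-09 + 1 day = 2023-03-10
→ 2023-03-10 00:56 LEY

2023-03-10 00:56 LEY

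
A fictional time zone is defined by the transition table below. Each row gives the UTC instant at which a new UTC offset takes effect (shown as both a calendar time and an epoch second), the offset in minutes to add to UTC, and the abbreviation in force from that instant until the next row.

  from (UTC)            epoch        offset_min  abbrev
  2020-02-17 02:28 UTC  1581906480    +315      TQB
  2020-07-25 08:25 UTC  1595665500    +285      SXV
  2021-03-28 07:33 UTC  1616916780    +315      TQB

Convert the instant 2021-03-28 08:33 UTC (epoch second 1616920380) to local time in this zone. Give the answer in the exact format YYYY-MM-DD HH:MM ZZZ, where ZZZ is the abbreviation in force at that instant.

2021-03-28 13:48 TQB

Query: 2021-03-28 08:33 UTC
Rule 3/3 (TQB, +05:15): 2021-03-28 07:33 UTC ≤ query < +∞
8·60 + 33 + 315 = 828 min
828 = 0·1440 + 828; 828 = 13·60 + 48 → 13:48, same day
→ 2021-03-28 13:48 TQB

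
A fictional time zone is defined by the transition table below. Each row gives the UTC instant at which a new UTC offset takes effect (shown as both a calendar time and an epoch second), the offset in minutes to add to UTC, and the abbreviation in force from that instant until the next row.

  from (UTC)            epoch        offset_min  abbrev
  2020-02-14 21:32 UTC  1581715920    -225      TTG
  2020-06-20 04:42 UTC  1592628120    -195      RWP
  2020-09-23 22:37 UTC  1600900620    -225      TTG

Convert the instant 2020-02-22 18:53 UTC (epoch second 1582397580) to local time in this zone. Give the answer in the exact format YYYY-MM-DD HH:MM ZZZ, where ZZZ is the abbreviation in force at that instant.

2020-02-22 15:08 TTG

Query: 2020-02-22 18:53 UTC
Rule 1/3 (TTG, -03:45): 2020-02-14 21:32 UTC ≤ query < 2020-06-20 04:42 UTC
18·60 + 53 - 225 = 908 min
908 = 0·1440 + 908; 908 = 15·60 + 8 → 15:08, same day
→ 2020-02-22 15:08 TTG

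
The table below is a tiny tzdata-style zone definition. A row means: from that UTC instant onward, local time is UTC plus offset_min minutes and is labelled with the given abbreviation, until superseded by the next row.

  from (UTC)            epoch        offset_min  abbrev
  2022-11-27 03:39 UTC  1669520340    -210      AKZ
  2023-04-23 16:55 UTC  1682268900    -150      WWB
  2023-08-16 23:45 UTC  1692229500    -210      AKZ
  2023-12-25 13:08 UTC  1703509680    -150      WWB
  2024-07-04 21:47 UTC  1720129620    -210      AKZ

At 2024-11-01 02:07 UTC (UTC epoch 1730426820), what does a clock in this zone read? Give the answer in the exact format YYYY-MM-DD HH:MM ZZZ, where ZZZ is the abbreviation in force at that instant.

2024-10-31 22:37 AKZ

Query: 2024-11-01 02:07 UTC
Rule 5/5 (AKZ, -03:30): 2024-07-04 21:47 UTC ≤ query < +∞
2·60 + 7 - 210 = -83 min
-83 = -1·1440 + 1357; 1357 = 22·60 + 37 → 22:37, 2024-11-01 - 1 day = 2024-10-31
→ 2024-10-31 22:37 AKZ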